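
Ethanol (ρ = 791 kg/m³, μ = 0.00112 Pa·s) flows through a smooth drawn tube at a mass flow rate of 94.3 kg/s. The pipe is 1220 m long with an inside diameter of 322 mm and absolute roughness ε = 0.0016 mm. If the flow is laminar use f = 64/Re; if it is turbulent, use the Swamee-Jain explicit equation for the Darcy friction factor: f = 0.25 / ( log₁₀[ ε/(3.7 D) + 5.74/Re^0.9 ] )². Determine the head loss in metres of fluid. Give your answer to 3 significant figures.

A = πD²/4 = π(0.322)²/4 = 0.08143 m²; mean velocity V = ṁ/(ρA) = 94.3/(791 · 0.08143) = 1.464 m/s.
Reynolds number Re = ρVD/μ = 791 · 1.464 · 0.322 / 0.00112 = 3.329e+05.
Re > 4000 → turbulent. Relative roughness ε/D = 1.6e-06/0.322 = 4.97e-06. Swamee-Jain: f = 0.25/(log₁₀[4.97e-06/3.7 + 5.74/3.329e+05^0.9])² = 0.25/(log₁₀[1.34e-06 + 6.15e-05])² = 0.25/(-4.202)² = 0.01416.
Darcy-Weisbach: ΔP = f(L/D)(ρV²/2) = 0.01416·(1220/0.322)·(791·1.464²/2) = 0.01416·3789·847.6 = 4.548e+04 Pa.
Head loss h_f = ΔP/(ρg) = 4.548e+04/(791·9.81) = 5.86 m.

h_f ≈ 5.86 m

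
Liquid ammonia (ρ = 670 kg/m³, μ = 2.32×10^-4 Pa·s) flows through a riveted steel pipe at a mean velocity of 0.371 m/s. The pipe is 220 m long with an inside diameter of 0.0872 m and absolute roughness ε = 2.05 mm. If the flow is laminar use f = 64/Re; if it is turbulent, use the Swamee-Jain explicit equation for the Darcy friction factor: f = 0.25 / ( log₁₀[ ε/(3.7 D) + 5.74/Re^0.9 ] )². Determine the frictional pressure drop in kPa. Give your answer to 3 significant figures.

Reynolds number Re = ρVD/μ = 670 · 0.371 · 0.0872 / 0.000232 = 9.343e+04.
Re > 4000 → turbulent. Relative roughness ε/D = 0.00205/0.0872 = 0.0235. Swamee-Jain: f = 0.25/(log₁₀[0.0235/3.7 + 5.74/9.343e+04^0.9])² = 0.25/(log₁₀[0.00635 + 0.000193])² = 0.25/(-2.184)² = 0.05241.
Darcy-Weisbach: ΔP = f(L/D)(ρV²/2) = 0.05241·(220/0.0872)·(670·0.371²/2) = 0.05241·2523·46.11 = 6097 Pa.
ΔP = 6097 Pa = 6.10 kPa.

ΔP ≈ 6.10 kPa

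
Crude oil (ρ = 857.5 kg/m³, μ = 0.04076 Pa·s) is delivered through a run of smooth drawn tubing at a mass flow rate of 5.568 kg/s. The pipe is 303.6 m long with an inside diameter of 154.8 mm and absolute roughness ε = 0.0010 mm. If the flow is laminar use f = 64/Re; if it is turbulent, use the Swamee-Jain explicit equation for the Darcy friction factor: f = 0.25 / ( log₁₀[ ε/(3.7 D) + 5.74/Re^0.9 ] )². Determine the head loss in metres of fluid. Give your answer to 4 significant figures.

h_f ≈ 0.6778 m

A = πD²/4 = π(0.1548)²/4 = 0.01882 m²; mean velocity V = ṁ/(ρA) = 5.568/(857.5 · 0.01882) = 0.345 m/s.
Reynolds number Re = ρVD/μ = 857.5 · 0.345 · 0.1548 / 0.0408 = 1124.
Re < 2300 → laminar flow, so f = 64/Re = 64/1124 = 0.05696 (the turbulent correlation is not needed).
Darcy-Weisbach: ΔP = f(L/D)(ρV²/2) = 0.05696·(303.6/0.1548)·(857.5·0.345²/2) = 0.05696·1961·51.04 = 5701 Pa.
Head loss h_f = ΔP/(ρg) = 5701/(857.5·9.81) = 0.6778 m.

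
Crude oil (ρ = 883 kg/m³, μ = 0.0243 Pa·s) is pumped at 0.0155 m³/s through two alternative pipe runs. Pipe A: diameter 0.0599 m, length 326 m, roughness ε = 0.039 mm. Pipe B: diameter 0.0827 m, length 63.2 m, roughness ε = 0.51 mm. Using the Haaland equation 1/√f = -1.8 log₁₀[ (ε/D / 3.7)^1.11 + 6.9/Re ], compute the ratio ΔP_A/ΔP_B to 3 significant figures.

Pipe A: V = Q/A = 0.0155/0.002818 = 5.5 m/s; Re = 1.197e+04; ε/D = 0.000651; Haaland → f = 0.03031; ΔP_A = f(L/D)(ρV²/2) = 2.204e+06 Pa.
Pipe B: V = Q/A = 0.0155/0.005372 = 2.886 m/s; Re = 8671; ε/D = 0.00617; Haaland → f = 0.03964; ΔP_B = f(L/D)(ρV²/2) = 1.114e+05 Pa.
ΔP_A/ΔP_B = 2.204e+06/1.114e+05 = 19.8.

ΔP_A/ΔP_B ≈ 19.8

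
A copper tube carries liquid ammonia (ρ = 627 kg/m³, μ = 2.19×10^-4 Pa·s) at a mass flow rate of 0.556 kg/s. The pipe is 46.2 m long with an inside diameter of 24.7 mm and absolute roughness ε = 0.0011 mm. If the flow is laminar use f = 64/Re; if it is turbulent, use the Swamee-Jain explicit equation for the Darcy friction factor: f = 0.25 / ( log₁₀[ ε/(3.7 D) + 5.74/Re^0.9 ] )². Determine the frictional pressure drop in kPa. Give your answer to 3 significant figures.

A = πD²/4 = π(0.0247)²/4 = 0.0004792 m²; mean velocity V = ṁ/(ρA) = 0.556/(627 · 0.0004792) = 1.851 m/s.
Reynolds number Re = ρVD/μ = 627 · 1.851 · 0.0247 / 0.000219 = 1.309e+05.
Re > 4000 → turbulent. Relative roughness ε/D = 1.1e-06/0.0247 = 4.45e-05. Swamee-Jain: f = 0.25/(log₁₀[4.45e-05/3.7 + 5.74/1.309e+05^0.9])² = 0.25/(log₁₀[1.2e-05 + 0.000142])² = 0.25/(-3.811)² = 0.01721.
Darcy-Weisbach: ΔP = f(L/D)(ρV²/2) = 0.01721·(46.2/0.0247)·(627·1.851²/2) = 0.01721·1870·1074 = 3.457e+04 Pa.
ΔP = 3.457e+04 Pa = 34.6 kPa.

ΔP ≈ 34.6 kPa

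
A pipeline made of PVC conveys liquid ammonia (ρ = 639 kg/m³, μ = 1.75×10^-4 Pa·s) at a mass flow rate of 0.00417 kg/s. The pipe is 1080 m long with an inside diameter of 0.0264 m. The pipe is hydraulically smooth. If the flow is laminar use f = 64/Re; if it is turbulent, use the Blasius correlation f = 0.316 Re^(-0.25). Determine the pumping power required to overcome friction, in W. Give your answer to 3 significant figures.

P ≈ 6.75×10^-4 W

A = πD²/4 = π(0.0264)²/4 = 0.0005474 m²; mean velocity V = ṁ/(ρA) = 0.00417/(639 · 0.0005474) = 0.01192 m/s.
Reynolds number Re = ρVD/μ = 639 · 0.01192 · 0.0264 / 0.000175 = 1149.
Re < 2300 → laminar flow, so f = 64/Re = 64/1149 = 0.05569 (the turbulent correlation is not needed).
Darcy-Weisbach: ΔP = f(L/D)(ρV²/2) = 0.05569·(1080/0.0264)·(639·0.01192²/2) = 0.05569·4.091e+04·0.04541 = 103.5 Pa.
Q = ṁ/ρ = 0.00417/639 = 6.526e-06 m³/s.
Pumping power P = QΔP = 6.526e-06·103.5 = 6.751×10^-4 W = 6.75×10^-4 W.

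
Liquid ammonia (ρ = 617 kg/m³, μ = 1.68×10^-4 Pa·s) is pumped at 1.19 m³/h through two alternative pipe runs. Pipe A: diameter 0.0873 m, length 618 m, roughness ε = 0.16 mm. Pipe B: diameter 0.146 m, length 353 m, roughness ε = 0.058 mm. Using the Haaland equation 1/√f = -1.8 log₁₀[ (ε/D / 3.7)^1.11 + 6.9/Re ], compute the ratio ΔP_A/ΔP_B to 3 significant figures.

ΔP_A/ΔP_B ≈ 22.1

Pipe A: V = Q/A = 0.0003306/0.005986 = 0.05522 m/s; Re = 1.771e+04; ε/D = 0.00183; Haaland → f = 0.02979; ΔP_A = f(L/D)(ρV²/2) = 198.4 Pa.
Pipe B: V = Q/A = 0.0003306/0.01674 = 0.01974 m/s; Re = 1.059e+04; ε/D = 0.000397; Haaland → f = 0.0309; ΔP_B = f(L/D)(ρV²/2) = 8.985 Pa.
ΔP_A/ΔP_B = 198.4/8.985 = 22.1.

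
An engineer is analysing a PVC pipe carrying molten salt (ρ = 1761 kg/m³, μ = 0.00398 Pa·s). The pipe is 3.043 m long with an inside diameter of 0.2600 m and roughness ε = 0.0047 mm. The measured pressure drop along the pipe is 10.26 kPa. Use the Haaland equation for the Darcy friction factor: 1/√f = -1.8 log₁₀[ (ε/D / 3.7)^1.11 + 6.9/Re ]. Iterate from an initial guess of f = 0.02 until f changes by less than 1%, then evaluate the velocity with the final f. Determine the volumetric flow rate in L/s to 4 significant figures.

Q ≈ 487.0 L/s

Rearranging Darcy-Weisbach: V = √(2·ΔP·D/(f·L·ρ)). With ε/D = 4.7e-06/0.26 = 1.81e-05, iterate starting from f = 0.02:
  f = 0.02 → V = √(2·1.026e+04·0.26/(0.02·3.043·1761)) = 7.056 m/s; Re = ρVD/μ = 8.117e+05; f → 0.0123
  f = 0.0123 → V = 8.998 m/s; Re = 1.035e+06; f → 0.01187
  f = 0.01187 → V = 9.16 m/s; Re = 1.054e+06; f → 0.01183
Converged (Δf/f < 1%). With the final f = 0.01183: V = √(2·1.026e+04·0.26/(0.01183·3.043·1761)) = 9.172 m/s.
Q = V·A = 9.172·(π/4·0.26²) = 0.487 m³/s = 487.0 L/s.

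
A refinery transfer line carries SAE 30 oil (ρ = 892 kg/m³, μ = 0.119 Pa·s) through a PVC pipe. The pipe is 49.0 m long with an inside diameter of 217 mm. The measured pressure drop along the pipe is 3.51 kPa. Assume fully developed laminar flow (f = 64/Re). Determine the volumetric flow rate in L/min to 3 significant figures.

For laminar flow, f = 64/Re with Re = ρVD/μ, so Darcy-Weisbach reduces to ΔP = 32μLV/D². Solving for V: V = ΔP·D²/(32μL) = 3510·(0.217)²/(32·0.119·49) = 0.8858 m/s.
Check: Re = ρVD/μ = 892·0.8858·0.217/0.119 = 1441 < 2300, so the laminar assumption holds.
Q = V·A = 0.8858·(π/4·0.217²) = 0.03276 m³/s = 1970 L/min.

Q ≈ 1970 L/min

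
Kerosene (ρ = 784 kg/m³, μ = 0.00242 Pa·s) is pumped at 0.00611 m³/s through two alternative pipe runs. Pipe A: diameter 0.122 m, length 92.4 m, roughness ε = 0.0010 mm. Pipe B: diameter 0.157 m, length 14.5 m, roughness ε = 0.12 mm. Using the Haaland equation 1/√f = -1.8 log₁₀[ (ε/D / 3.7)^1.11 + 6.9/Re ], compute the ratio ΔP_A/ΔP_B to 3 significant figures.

Pipe A: V = Q/A = 0.00611/0.01169 = 0.5227 m/s; Re = 2.066e+04; ε/D = 8.2e-06; Haaland → f = 0.02555; ΔP_A = f(L/D)(ρV²/2) = 2072 Pa.
Pipe B: V = Q/A = 0.00611/0.01936 = 0.3156 m/s; Re = 1.605e+04; ε/D = 0.000764; Haaland → f = 0.02849; ΔP_B = f(L/D)(ρV²/2) = 102.7 Pa.
ΔP_A/ΔP_B = 2072/102.7 = 20.2.

ΔP_A/ΔP_B ≈ 20.2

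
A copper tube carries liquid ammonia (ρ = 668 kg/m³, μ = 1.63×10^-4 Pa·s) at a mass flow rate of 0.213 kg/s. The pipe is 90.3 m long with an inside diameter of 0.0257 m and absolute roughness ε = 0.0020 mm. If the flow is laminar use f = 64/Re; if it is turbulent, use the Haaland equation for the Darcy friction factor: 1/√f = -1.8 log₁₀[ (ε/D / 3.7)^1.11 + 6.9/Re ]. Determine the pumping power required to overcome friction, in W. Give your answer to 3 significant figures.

A = πD²/4 = π(0.0257)²/4 = 0.0005187 m²; mean velocity V = ṁ/(ρA) = 0.213/(668 · 0.0005187) = 0.6147 m/s.
Reynolds number Re = ρVD/μ = 668 · 0.6147 · 0.0257 / 0.000163 = 6.474e+04.
Re > 4000 → turbulent. Relative roughness ε/D = 2e-06/0.0257 = 7.78e-05. Haaland: 1/√f = -1.8 log₁₀[(7.78e-05/3.7)^1.11 + 6.9/6.474e+04] = -1.8 log₁₀[6.43e-06 + 0.000107] = 7.104, so f = 0.01981.
Darcy-Weisbach: ΔP = f(L/D)(ρV²/2) = 0.01981·(90.3/0.0257)·(668·0.6147²/2) = 0.01981·3514·126.2 = 8785 Pa.
Q = ṁ/ρ = 0.213/668 = 0.0003189 m³/s.
Pumping power P = QΔP = 0.0003189·8785 = 2.801 W = 2.80 W.

P ≈ 2.80 W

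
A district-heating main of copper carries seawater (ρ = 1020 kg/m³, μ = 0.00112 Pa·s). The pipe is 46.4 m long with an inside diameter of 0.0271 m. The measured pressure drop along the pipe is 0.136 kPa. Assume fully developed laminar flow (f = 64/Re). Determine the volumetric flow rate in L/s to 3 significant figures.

For laminar flow, f = 64/Re with Re = ρVD/μ, so Darcy-Weisbach reduces to ΔP = 32μLV/D². Solving for V: V = ΔP·D²/(32μL) = 136·(0.0271)²/(32·0.00112·46.4) = 0.06006 m/s.
Check: Re = ρVD/μ = 1020·0.06006·0.0271/0.00112 = 1482 < 2300, so the laminar assumption holds.
Q = V·A = 0.06006·(π/4·0.0271²) = 3.464e-05 m³/s = 0.0346 L/s.

Q ≈ 0.0346 L/s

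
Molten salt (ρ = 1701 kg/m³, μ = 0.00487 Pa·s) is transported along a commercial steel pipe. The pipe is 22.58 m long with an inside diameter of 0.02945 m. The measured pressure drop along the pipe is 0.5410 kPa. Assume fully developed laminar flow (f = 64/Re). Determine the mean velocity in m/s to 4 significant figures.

For laminar flow, f = 64/Re with Re = ρVD/μ, so Darcy-Weisbach reduces to ΔP = 32μLV/D². Solving for V: V = ΔP·D²/(32μL) = 541·(0.02945)²/(32·0.00487·22.58) = 0.1333 m/s.
Check: Re = ρVD/μ = 1701·0.1333·0.02945/0.00487 = 1372 < 2300, so the laminar assumption holds.

V ≈ 0.1333 m/s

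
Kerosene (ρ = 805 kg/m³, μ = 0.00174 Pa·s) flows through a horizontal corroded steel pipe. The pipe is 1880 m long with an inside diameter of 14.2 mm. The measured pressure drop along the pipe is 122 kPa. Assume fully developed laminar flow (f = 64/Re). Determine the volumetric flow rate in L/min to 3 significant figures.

Q ≈ 2.23 L/min

For laminar flow, f = 64/Re with Re = ρVD/μ, so Darcy-Weisbach reduces to ΔP = 32μLV/D². Solving for V: V = ΔP·D²/(32μL) = 1.22e+05·(0.0142)²/(32·0.00174·1880) = 0.235 m/s.
Check: Re = ρVD/μ = 805·0.235·0.0142/0.00174 = 1544 < 2300, so the laminar assumption holds.
Q = V·A = 0.235·(π/4·0.0142²) = 3.722e-05 m³/s = 2.23 L/min.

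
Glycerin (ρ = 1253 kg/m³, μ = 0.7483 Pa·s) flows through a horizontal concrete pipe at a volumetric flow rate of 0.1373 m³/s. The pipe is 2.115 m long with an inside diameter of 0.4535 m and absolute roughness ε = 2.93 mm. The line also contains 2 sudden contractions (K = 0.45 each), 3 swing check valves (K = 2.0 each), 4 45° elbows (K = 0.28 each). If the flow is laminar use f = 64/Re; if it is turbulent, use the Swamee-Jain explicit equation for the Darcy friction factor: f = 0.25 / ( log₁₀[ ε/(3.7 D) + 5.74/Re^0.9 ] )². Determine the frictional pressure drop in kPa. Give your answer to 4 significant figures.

ΔP ≈ 3.840 kPa

Cross-sectional area A = πD²/4 = π(0.4535)²/4 = 0.1615 m²; mean velocity V = Q/A = 0.1373/0.1615 = 0.85 m/s.
Reynolds number Re = ρVD/μ = 1253 · 0.85 · 0.4535 / 0.748 = 645.5.
Re < 2300 → laminar flow, so f = 64/Re = 64/645.5 = 0.09915 (the turbulent correlation is not needed).
Total minor-loss coefficient ΣK = 2·0.45 + 3·2 + 4·0.28 = 8.02.
ΔP = [f·L/D + ΣK]·(ρV²/2) = [0.09915·2.115/0.4535 + 8.02]·(1253·0.85²/2) = [0.4624 + 8.02]·452.7 = 3840 Pa.
ΔP = 3840 Pa = 3.840 kPa.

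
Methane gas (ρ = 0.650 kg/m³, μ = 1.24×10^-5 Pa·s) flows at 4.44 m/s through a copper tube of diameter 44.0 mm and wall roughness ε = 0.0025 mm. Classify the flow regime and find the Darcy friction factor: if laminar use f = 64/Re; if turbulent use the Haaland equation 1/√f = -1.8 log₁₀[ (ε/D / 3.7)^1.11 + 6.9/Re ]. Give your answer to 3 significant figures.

Re = ρVD/μ = 0.65·4.44·0.044/1.24e-05 = 1.024e+04.
Re > 4000 → turbulent. ε/D = 2.5e-06/0.044 = 5.68e-05; Haaland: 1/√f = -1.8 log₁₀[4.54e-06 + 0.000674] = 5.703, so f = 0.03074.

f ≈ 0.0307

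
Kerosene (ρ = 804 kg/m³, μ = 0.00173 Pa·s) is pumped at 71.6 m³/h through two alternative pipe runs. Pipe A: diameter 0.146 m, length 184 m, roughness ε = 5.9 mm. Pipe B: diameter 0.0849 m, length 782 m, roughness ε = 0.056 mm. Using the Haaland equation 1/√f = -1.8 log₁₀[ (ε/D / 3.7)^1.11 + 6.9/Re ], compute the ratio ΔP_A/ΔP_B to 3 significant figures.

ΔP_A/ΔP_B ≈ 0.0511

Pipe A: V = Q/A = 0.01989/0.01674 = 1.188 m/s; Re = 8.061e+04; ε/D = 0.0404; Haaland → f = 0.06543; ΔP_A = f(L/D)(ρV²/2) = 4.678e+04 Pa.
Pipe B: V = Q/A = 0.01989/0.005661 = 3.513 m/s; Re = 1.386e+05; ε/D = 0.00066; Haaland → f = 0.02003; ΔP_B = f(L/D)(ρV²/2) = 9.154e+05 Pa.
ΔP_A/ΔP_B = 4.678e+04/9.154e+05 = 0.0511.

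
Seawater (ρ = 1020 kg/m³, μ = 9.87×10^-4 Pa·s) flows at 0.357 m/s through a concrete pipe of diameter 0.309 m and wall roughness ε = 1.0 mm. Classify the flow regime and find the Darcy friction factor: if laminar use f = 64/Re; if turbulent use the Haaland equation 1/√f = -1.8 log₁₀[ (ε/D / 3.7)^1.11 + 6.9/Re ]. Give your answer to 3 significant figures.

Re = ρVD/μ = 1020·0.357·0.309/0.000987 = 1.14e+05.
Re > 4000 → turbulent. ε/D = 0.001/0.309 = 0.00324; Haaland: 1/√f = -1.8 log₁₀[0.000403 + 6.05e-05] = 6.001, so f = 0.02777.

f ≈ 0.0278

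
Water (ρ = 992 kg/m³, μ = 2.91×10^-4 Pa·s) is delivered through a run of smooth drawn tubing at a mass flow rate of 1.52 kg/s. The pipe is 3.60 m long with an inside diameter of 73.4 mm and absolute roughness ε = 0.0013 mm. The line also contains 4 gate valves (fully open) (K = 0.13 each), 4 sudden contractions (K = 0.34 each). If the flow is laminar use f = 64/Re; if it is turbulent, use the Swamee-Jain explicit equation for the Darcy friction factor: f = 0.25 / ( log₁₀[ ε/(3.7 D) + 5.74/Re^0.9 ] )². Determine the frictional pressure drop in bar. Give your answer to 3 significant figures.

ΔP ≈ 0.00181 bar

A = πD²/4 = π(0.0734)²/4 = 0.004231 m²; mean velocity V = ṁ/(ρA) = 1.52/(992 · 0.004231) = 0.3621 m/s.
Reynolds number Re = ρVD/μ = 992 · 0.3621 · 0.0734 / 0.000291 = 9.061e+04.
Re > 4000 → turbulent. Relative roughness ε/D = 1.3e-06/0.0734 = 1.77e-05. Swamee-Jain: f = 0.25/(log₁₀[1.77e-05/3.7 + 5.74/9.061e+04^0.9])² = 0.25/(log₁₀[4.79e-06 + 0.000198])² = 0.25/(-3.692)² = 0.01834.
Total minor-loss coefficient ΣK = 4·0.13 + 4·0.34 = 1.88.
ΔP = [f·L/D + ΣK]·(ρV²/2) = [0.01834·3.6/0.0734 + 1.88]·(992·0.3621²/2) = [0.8995 + 1.88]·65.04 = 180.8 Pa.
ΔP = 180.8 Pa = 0.00181 bar.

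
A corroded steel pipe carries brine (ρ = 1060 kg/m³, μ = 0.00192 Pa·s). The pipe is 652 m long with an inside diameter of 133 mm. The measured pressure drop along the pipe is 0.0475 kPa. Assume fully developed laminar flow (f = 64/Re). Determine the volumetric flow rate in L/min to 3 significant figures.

Q ≈ 17.5 L/min

For laminar flow, f = 64/Re with Re = ρVD/μ, so Darcy-Weisbach reduces to ΔP = 32μLV/D². Solving for V: V = ΔP·D²/(32μL) = 47.5·(0.133)²/(32·0.00192·652) = 0.02097 m/s.
Check: Re = ρVD/μ = 1060·0.02097·0.133/0.00192 = 1540 < 2300, so the laminar assumption holds.
Q = V·A = 0.02097·(π/4·0.133²) = 0.0002914 m³/s = 17.5 L/min.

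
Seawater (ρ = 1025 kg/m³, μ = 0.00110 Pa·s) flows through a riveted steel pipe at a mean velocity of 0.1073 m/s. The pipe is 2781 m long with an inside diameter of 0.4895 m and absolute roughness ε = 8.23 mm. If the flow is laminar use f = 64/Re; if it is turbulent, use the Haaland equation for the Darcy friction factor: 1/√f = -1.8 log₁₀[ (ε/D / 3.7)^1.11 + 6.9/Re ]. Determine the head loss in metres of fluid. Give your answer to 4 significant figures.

Reynolds number Re = ρVD/μ = 1025 · 0.1073 · 0.4895 / 0.0011 = 4.894e+04.
Re > 4000 → turbulent. Relative roughness ε/D = 0.00823/0.4895 = 0.0168. Haaland: 1/√f = -1.8 log₁₀[(0.0168/3.7)^1.11 + 6.9/4.894e+04] = -1.8 log₁₀[0.00251 + 0.000141] = 4.638, so f = 0.04649.
Darcy-Weisbach: ΔP = f(L/D)(ρV²/2) = 0.04649·(2781/0.4895)·(1025·0.1073²/2) = 0.04649·5681·5.901 = 1559 Pa.
Head loss h_f = ΔP/(ρg) = 1559/(1025·9.81) = 0.1550 m.

h_f ≈ 0.1550 m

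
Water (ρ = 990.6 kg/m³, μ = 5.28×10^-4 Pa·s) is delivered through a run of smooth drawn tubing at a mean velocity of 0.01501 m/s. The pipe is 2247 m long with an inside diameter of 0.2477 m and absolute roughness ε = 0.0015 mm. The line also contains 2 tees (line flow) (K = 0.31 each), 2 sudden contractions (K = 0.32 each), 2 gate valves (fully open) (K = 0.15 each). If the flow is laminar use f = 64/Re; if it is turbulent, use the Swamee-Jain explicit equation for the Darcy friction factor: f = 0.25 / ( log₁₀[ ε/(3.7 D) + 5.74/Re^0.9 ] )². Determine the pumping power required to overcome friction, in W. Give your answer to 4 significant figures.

Reynolds number Re = ρVD/μ = 990.6 · 0.01501 · 0.2477 / 0.000528 = 6975.
Re > 4000 → turbulent. Relative roughness ε/D = 1.5e-06/0.2477 = 6.06e-06. Swamee-Jain: f = 0.25/(log₁₀[6.06e-06/3.7 + 5.74/6975^0.9])² = 0.25/(log₁₀[1.64e-06 + 0.00199])² = 0.25/(-2.7)² = 0.03429.
Total minor-loss coefficient ΣK = 2·0.31 + 2·0.32 + 2·0.15 = 1.56.
ΔP = [f·L/D + ΣK]·(ρV²/2) = [0.03429·2247/0.2477 + 1.56]·(990.6·0.01501²/2) = [311.1 + 1.56]·0.1116 = 34.89 Pa.
Q = V·A = 0.01501·0.04819 = 0.0007233 m³/s.
Pumping power P = QΔP = 0.0007233·34.89 = 0.025237 W = 0.02524 W.

P ≈ 0.02524 W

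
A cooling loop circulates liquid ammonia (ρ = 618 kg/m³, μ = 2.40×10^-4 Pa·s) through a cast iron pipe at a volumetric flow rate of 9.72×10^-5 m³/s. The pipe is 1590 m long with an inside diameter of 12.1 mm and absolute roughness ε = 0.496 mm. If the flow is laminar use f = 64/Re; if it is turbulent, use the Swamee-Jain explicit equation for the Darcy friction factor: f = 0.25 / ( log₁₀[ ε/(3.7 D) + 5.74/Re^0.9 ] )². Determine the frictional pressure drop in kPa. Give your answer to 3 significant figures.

ΔP ≈ 1940 kPa

Cross-sectional area A = πD²/4 = π(0.0121)²/4 = 0.000115 m²; mean velocity V = Q/A = 9.72e-05/0.000115 = 0.8453 m/s.
Reynolds number Re = ρVD/μ = 618 · 0.8453 · 0.0121 / 0.00024 = 2.634e+04.
Re > 4000 → turbulent. Relative roughness ε/D = 0.000496/0.0121 = 0.041. Swamee-Jain: f = 0.25/(log₁₀[0.041/3.7 + 5.74/2.634e+04^0.9])² = 0.25/(log₁₀[0.0111 + 0.000603])² = 0.25/(-1.932)² = 0.06694.
Darcy-Weisbach: ΔP = f(L/D)(ρV²/2) = 0.06694·(1590/0.0121)·(618·0.8453²/2) = 0.06694·1.314e+05·220.8 = 1.942e+06 Pa.
ΔP = 1.942e+06 Pa = 1940 kPa.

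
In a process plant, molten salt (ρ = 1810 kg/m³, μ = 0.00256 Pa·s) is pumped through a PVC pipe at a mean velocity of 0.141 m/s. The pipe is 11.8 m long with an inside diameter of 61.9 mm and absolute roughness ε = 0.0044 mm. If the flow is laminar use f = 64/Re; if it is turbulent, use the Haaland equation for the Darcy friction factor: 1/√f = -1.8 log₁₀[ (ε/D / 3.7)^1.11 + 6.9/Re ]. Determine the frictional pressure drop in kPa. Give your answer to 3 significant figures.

ΔP ≈ 0.122 kPa

Reynolds number Re = ρVD/μ = 1810 · 0.141 · 0.0619 / 0.00256 = 6171.
Re > 4000 → turbulent. Relative roughness ε/D = 4.4e-06/0.0619 = 7.11e-05. Haaland: 1/√f = -1.8 log₁₀[(7.11e-05/3.7)^1.11 + 6.9/6171] = -1.8 log₁₀[5.82e-06 + 0.00112] = 5.309, so f = 0.03548.
Darcy-Weisbach: ΔP = f(L/D)(ρV²/2) = 0.03548·(11.8/0.0619)·(1810·0.141²/2) = 0.03548·190.6·17.99 = 121.7 Pa.
ΔP = 121.7 Pa = 0.122 kPa.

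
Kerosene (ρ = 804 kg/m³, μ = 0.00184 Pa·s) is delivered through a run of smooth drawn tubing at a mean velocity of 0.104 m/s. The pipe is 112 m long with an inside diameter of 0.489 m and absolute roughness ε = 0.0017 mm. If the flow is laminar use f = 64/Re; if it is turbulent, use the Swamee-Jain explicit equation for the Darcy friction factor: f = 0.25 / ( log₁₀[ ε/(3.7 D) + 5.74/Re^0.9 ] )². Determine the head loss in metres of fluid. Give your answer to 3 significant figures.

Reynolds number Re = ρVD/μ = 804 · 0.104 · 0.489 / 0.00184 = 2.222e+04.
Re > 4000 → turbulent. Relative roughness ε/D = 1.7e-06/0.489 = 3.48e-06. Swamee-Jain: f = 0.25/(log₁₀[3.48e-06/3.7 + 5.74/2.222e+04^0.9])² = 0.25/(log₁₀[9.4e-07 + 0.000703])² = 0.25/(-3.153)² = 0.02515.
Darcy-Weisbach: ΔP = f(L/D)(ρV²/2) = 0.02515·(112/0.489)·(804·0.104²/2) = 0.02515·229·4.348 = 25.05 Pa.
Head loss h_f = ΔP/(ρg) = 25.05/(804·9.81) = 0.00318 m.

h_f ≈ 0.00318 m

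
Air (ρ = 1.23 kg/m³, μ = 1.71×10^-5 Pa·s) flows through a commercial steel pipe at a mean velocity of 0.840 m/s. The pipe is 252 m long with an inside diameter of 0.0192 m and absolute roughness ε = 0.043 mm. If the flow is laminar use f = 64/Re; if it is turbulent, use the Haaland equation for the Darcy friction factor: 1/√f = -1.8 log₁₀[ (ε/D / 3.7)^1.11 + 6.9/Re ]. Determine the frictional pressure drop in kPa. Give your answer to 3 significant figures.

ΔP ≈ 0.314 kPa

Reynolds number Re = ρVD/μ = 1.23 · 0.84 · 0.0192 / 1.71e-05 = 1160.
Re < 2300 → laminar flow, so f = 64/Re = 64/1160 = 0.05517 (the turbulent correlation is not needed).
Darcy-Weisbach: ΔP = f(L/D)(ρV²/2) = 0.05517·(252/0.0192)·(1.23·0.84²/2) = 0.05517·1.313e+04·0.4339 = 314.2 Pa.
ΔP = 314.2 Pa = 0.314 kPa.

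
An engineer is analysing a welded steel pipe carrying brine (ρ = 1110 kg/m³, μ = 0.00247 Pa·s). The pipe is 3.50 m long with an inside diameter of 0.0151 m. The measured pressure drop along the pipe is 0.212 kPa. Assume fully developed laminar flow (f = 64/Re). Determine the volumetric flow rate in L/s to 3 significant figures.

Q ≈ 0.0313 L/s

For laminar flow, f = 64/Re with Re = ρVD/μ, so Darcy-Weisbach reduces to ΔP = 32μLV/D². Solving for V: V = ΔP·D²/(32μL) = 212·(0.0151)²/(32·0.00247·3.5) = 0.1747 m/s.
Check: Re = ρVD/μ = 1110·0.1747·0.0151/0.00247 = 1186 < 2300, so the laminar assumption holds.
Q = V·A = 0.1747·(π/4·0.0151²) = 3.129e-05 m³/s = 0.0313 L/s.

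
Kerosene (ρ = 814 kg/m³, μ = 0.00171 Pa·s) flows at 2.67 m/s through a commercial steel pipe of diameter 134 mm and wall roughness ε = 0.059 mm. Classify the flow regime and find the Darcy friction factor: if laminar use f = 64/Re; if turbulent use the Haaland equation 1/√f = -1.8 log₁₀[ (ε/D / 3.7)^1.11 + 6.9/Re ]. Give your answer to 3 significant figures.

f ≈ 0.0186

Re = ρVD/μ = 814·2.67·0.134/0.00171 = 1.703e+05.
Re > 4000 → turbulent. ε/D = 5.9e-05/0.134 = 0.00044; Haaland: 1/√f = -1.8 log₁₀[4.4e-05 + 4.05e-05] = 7.331, so f = 0.01861.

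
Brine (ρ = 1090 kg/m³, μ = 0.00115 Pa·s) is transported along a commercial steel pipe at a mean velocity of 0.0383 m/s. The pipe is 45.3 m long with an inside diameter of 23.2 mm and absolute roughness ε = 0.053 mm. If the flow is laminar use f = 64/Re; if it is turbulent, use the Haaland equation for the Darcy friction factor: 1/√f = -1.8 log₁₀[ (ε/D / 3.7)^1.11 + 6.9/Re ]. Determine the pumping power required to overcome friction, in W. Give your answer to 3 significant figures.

Reynolds number Re = ρVD/μ = 1090 · 0.0383 · 0.0232 / 0.00115 = 842.2.
Re < 2300 → laminar flow, so f = 64/Re = 64/842.2 = 0.07599 (the turbulent correlation is not needed).
Darcy-Weisbach: ΔP = f(L/D)(ρV²/2) = 0.07599·(45.3/0.0232)·(1090·0.0383²/2) = 0.07599·1953·0.7995 = 118.6 Pa.
Q = V·A = 0.0383·0.0004227 = 1.619e-05 m³/s.
Pumping power P = QΔP = 1.619e-05·118.6 = 0.001921 W = 0.00192 W.

P ≈ 0.00192 W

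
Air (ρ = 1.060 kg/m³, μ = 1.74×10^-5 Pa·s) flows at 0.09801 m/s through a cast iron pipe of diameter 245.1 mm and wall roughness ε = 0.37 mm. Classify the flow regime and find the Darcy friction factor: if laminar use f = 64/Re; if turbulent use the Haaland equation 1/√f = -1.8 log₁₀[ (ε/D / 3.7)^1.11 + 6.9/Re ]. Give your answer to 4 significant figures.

f ≈ 0.04373

Re = ρVD/μ = 1.06·0.09801·0.2451/1.74e-05 = 1463.
Re < 2300 → laminar, so f = 64/Re = 0.04373 (roughness is irrelevant in laminar flow).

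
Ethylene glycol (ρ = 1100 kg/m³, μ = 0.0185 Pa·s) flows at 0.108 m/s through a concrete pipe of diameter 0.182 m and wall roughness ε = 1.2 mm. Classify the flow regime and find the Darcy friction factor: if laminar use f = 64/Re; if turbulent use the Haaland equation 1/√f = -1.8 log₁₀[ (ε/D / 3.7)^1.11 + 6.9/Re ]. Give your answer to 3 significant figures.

Re = ρVD/μ = 1100·0.108·0.182/0.0185 = 1169.
Re < 2300 → laminar, so f = 64/Re = 0.05476 (roughness is irrelevant in laminar flow).

f ≈ 0.0548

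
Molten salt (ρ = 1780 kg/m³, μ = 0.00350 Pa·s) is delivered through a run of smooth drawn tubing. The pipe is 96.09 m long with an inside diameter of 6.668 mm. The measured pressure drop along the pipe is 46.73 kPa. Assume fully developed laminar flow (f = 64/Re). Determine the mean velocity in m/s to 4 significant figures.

V ≈ 0.1931 m/s

For laminar flow, f = 64/Re with Re = ρVD/μ, so Darcy-Weisbach reduces to ΔP = 32μLV/D². Solving for V: V = ΔP·D²/(32μL) = 4.673e+04·(0.006668)²/(32·0.0035·96.09) = 0.1931 m/s.
Check: Re = ρVD/μ = 1780·0.1931·0.006668/0.0035 = 654.7 < 2300, so the laminar assumption holds.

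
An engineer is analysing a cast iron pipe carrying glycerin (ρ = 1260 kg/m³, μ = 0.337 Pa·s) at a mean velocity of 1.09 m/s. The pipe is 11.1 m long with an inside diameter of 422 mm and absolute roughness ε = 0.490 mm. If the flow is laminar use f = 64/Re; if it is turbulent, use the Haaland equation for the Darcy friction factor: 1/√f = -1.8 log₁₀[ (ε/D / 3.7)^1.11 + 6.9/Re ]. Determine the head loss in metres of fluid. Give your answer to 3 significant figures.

h_f ≈ 0.0593 m

Reynolds number Re = ρVD/μ = 1260 · 1.09 · 0.422 / 0.337 = 1720.
Re < 2300 → laminar flow, so f = 64/Re = 64/1720 = 0.03721 (the turbulent correlation is not needed).
Darcy-Weisbach: ΔP = f(L/D)(ρV²/2) = 0.03721·(11.1/0.422)·(1260·1.09²/2) = 0.03721·26.3·748.5 = 732.7 Pa.
Head loss h_f = ΔP/(ρg) = 732.7/(1260·9.81) = 0.0593 m.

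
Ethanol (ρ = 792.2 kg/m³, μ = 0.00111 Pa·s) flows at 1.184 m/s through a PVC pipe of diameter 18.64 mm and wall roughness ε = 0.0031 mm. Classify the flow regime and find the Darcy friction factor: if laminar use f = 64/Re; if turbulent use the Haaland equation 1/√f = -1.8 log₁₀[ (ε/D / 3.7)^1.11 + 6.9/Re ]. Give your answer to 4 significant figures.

f ≈ 0.02760

Re = ρVD/μ = 792.2·1.184·0.01864/0.00111 = 1.575e+04.
Re > 4000 → turbulent. ε/D = 3.1e-06/0.01864 = 0.000166; Haaland: 1/√f = -1.8 log₁₀[1.49e-05 + 0.000438] = 6.019, so f = 0.0276.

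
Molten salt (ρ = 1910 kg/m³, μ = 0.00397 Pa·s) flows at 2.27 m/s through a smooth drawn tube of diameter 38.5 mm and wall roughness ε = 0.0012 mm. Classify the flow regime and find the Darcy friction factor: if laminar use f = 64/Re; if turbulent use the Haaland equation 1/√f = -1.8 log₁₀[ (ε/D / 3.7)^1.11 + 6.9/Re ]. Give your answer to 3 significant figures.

f ≈ 0.0216

Re = ρVD/μ = 1910·2.27·0.0385/0.00397 = 4.205e+04.
Re > 4000 → turbulent. ε/D = 1.2e-06/0.0385 = 3.12e-05; Haaland: 1/√f = -1.8 log₁₀[2.33e-06 + 0.000164] = 6.802, so f = 0.02162.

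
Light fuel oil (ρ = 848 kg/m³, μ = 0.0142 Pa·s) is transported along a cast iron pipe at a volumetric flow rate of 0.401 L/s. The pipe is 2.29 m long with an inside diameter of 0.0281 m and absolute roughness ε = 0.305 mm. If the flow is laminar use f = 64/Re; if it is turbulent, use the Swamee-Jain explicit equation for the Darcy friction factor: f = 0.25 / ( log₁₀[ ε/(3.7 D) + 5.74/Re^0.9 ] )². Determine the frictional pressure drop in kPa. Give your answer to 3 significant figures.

ΔP ≈ 0.852 kPa

Q = 0.401 L/s = 0.401/1000 = 0.000401 m³/s.
Cross-sectional area A = πD²/4 = π(0.0281)²/4 = 0.0006202 m²; mean velocity V = Q/A = 0.000401/0.0006202 = 0.6466 m/s.
Reynolds number Re = ρVD/μ = 848 · 0.6466 · 0.0281 / 0.0142 = 1085.
Re < 2300 → laminar flow, so f = 64/Re = 64/1085 = 0.05898 (the turbulent correlation is not needed).
Darcy-Weisbach: ΔP = f(L/D)(ρV²/2) = 0.05898·(2.29/0.0281)·(848·0.6466²/2) = 0.05898·81.49·177.3 = 852.1 Pa.
ΔP = 852.1 Pa = 0.852 kPa.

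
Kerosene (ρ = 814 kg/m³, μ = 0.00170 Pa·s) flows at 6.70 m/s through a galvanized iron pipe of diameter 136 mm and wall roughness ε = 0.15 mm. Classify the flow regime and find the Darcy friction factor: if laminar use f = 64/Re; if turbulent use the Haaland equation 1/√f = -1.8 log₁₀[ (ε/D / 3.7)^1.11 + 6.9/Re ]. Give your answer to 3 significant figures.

Re = ρVD/μ = 814·6.7·0.136/0.0017 = 4.363e+05.
Re > 4000 → turbulent. ε/D = 0.00015/0.136 = 0.0011; Haaland: 1/√f = -1.8 log₁₀[0.000122 + 1.58e-05] = 6.949, so f = 0.02071.

f ≈ 0.0207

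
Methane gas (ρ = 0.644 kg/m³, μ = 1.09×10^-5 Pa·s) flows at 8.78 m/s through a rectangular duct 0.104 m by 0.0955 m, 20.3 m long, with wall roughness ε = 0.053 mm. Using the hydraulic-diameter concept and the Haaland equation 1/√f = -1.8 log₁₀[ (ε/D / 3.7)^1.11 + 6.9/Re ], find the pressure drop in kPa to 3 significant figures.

Hydraulic diameter D_h = 4A/P = 4·(0.104·0.0955)/(2·(0.104+0.0955)) = 0.03973/0.399 = 0.09957 m.
Re = ρVD_h/μ = 0.644·8.78·0.09957/1.09e-05 = 5.165e+04.
ε/D_h = 5.3e-05/0.09957 = 0.000532; Haaland gives 1/√f = -1.8 log₁₀[5.44e-05+0.000134] = 6.707, so f = 0.02223.
ΔP = f(L/D_h)(ρV²/2) = 0.02223·20.3/0.09957·24.82 = 112.5 Pa.
ΔP = 0.113 kPa.

ΔP ≈ 0.113 kPa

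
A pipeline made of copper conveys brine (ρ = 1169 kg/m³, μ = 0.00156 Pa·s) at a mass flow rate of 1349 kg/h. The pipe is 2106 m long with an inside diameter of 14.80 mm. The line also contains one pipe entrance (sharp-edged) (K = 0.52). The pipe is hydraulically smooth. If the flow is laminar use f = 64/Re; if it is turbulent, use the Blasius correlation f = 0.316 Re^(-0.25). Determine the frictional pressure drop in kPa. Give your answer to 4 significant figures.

ΔP ≈ 7612 kPa

ṁ = 1349 kg/h = 1349/3600 = 0.3747 kg/s.
A = πD²/4 = π(0.0148)²/4 = 0.000172 m²; mean velocity V = ṁ/(ρA) = 0.3747/(1169 · 0.000172) = 1.863 m/s.
Reynolds number Re = ρVD/μ = 1169 · 1.863 · 0.0148 / 0.00156 = 2.066e+04.
Re > 4000 → turbulent. Smooth-pipe (Blasius): f = 0.316 Re^(-0.25) = 0.316/(2.066e+04)^0.25 = 0.02636.
Total minor-loss coefficient ΣK = 1·0.52 = 0.52.
ΔP = [f·L/D + ΣK]·(ρV²/2) = [0.02636·2106/0.0148 + 0.52]·(1169·1.863²/2) = [3750 + 0.52]·2029 = 7.612e+06 Pa.
ΔP = 7.612e+06 Pa = 7612 kPa.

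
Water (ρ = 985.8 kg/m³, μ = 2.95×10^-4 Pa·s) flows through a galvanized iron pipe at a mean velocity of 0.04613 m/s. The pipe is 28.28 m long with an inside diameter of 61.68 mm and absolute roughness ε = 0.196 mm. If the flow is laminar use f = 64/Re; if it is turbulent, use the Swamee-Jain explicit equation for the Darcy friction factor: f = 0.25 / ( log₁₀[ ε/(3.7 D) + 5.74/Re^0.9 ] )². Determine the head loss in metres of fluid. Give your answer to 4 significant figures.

h_f ≈ 0.001803 m

Reynolds number Re = ρVD/μ = 985.8 · 0.04613 · 0.06168 / 0.000295 = 9508.
Re > 4000 → turbulent. Relative roughness ε/D = 0.000196/0.06168 = 0.00318. Swamee-Jain: f = 0.25/(log₁₀[0.00318/3.7 + 5.74/9508^0.9])² = 0.25/(log₁₀[0.000859 + 0.00151])² = 0.25/(-2.626)² = 0.03626.
Darcy-Weisbach: ΔP = f(L/D)(ρV²/2) = 0.03626·(28.28/0.06168)·(985.8·0.04613²/2) = 0.03626·458.5·1.049 = 17.44 Pa.
Head loss h_f = ΔP/(ρg) = 17.44/(985.8·9.81) = 0.001803 m.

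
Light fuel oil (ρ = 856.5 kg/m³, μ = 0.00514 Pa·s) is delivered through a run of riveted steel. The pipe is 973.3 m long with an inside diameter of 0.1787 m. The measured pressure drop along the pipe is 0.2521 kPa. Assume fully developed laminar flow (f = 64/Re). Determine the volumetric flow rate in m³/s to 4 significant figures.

Q ≈ 0.001261 m³/s

For laminar flow, f = 64/Re with Re = ρVD/μ, so Darcy-Weisbach reduces to ΔP = 32μLV/D². Solving for V: V = ΔP·D²/(32μL) = 252.1·(0.1787)²/(32·0.00514·973.3) = 0.05029 m/s.
Check: Re = ρVD/μ = 856.5·0.05029·0.1787/0.00514 = 1497 < 2300, so the laminar assumption holds.
Q = V·A = 0.05029·(π/4·0.1787²) = 0.001261 m³/s = 0.001261 m³/s.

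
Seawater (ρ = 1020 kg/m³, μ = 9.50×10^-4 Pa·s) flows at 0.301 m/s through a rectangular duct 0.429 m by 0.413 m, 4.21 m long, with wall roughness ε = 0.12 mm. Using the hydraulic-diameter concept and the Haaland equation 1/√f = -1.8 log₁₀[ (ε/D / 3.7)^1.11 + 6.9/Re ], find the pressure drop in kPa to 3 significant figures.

ΔP ≈ 0.00845 kPa

Hydraulic diameter D_h = 4A/P = 4·(0.429·0.413)/(2·(0.429+0.413)) = 0.7087/1.684 = 0.4208 m.
Re = ρVD_h/μ = 1020·0.301·0.4208/0.00095 = 1.36e+05.
ε/D_h = 0.00012/0.4208 = 0.000285; Haaland gives 1/√f = -1.8 log₁₀[2.72e-05+5.07e-05] = 7.395, so f = 0.01829.
ΔP = f(L/D_h)(ρV²/2) = 0.01829·4.21/0.4208·46.21 = 8.452 Pa.
ΔP = 0.00845 kPa.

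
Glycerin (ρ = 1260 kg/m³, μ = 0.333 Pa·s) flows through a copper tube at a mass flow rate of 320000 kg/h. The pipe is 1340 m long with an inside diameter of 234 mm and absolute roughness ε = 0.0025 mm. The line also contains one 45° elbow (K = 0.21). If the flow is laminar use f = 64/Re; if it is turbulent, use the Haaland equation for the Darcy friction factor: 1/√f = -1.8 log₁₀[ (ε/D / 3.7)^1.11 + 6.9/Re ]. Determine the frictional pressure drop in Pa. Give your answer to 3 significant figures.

ṁ = 320000 kg/h = 320000/3600 = 88.89 kg/s.
A = πD²/4 = π(0.234)²/4 = 0.04301 m²; mean velocity V = ṁ/(ρA) = 88.89/(1260 · 0.04301) = 1.64 m/s.
Reynolds number Re = ρVD/μ = 1260 · 1.64 · 0.234 / 0.333 = 1452.
Re < 2300 → laminar flow, so f = 64/Re = 64/1452 = 0.04406 (the turbulent correlation is not needed).
Total minor-loss coefficient ΣK = 1·0.21 = 0.21.
ΔP = [f·L/D + ΣK]·(ρV²/2) = [0.04406·1340/0.234 + 0.21]·(1260·1.64²/2) = [252.3 + 0.21]·1695 = 4.281e+05 Pa.

ΔP ≈ 428000 Pa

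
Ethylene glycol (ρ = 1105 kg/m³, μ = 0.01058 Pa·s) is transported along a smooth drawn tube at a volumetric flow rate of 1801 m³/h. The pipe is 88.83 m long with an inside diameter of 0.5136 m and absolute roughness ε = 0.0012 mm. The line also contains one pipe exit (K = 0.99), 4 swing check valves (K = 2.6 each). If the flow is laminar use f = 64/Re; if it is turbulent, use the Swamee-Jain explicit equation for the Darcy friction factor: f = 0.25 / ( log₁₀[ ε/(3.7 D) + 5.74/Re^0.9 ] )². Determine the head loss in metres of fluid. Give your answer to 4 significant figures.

h_f ≈ 4.256 m

Q = 1801 m³/h = 1801/3600 = 0.5003 m³/s.
Cross-sectional area A = πD²/4 = π(0.5136)²/4 = 0.2072 m²; mean velocity V = Q/A = 0.5003/0.2072 = 2.415 m/s.
Reynolds number Re = ρVD/μ = 1105 · 2.415 · 0.5136 / 0.0106 = 1.295e+05.
Re > 4000 → turbulent. Relative roughness ε/D = 1.2e-06/0.5136 = 2.34e-06. Swamee-Jain: f = 0.25/(log₁₀[2.34e-06/3.7 + 5.74/1.295e+05^0.9])² = 0.25/(log₁₀[6.31e-07 + 0.000144])² = 0.25/(-3.84)² = 0.01695.
Total minor-loss coefficient ΣK = 1·0.99 + 4·2.6 = 11.4.
ΔP = [f·L/D + ΣK]·(ρV²/2) = [0.01695·88.83/0.5136 + 11.4]·(1105·2.415²/2) = [2.932 + 11.4]·3222 = 4.614e+04 Pa.
Head loss h_f = ΔP/(ρg) = 4.614e+04/(1105·9.81) = 4.256 m.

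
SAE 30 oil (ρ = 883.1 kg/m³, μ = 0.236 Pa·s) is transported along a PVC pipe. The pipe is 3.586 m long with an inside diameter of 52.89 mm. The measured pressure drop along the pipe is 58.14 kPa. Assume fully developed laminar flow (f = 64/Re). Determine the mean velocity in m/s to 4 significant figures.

V ≈ 6.006 m/s

For laminar flow, f = 64/Re with Re = ρVD/μ, so Darcy-Weisbach reduces to ΔP = 32μLV/D². Solving for V: V = ΔP·D²/(32μL) = 5.814e+04·(0.05289)²/(32·0.236·3.586) = 6.006 m/s.
Check: Re = ρVD/μ = 883.1·6.006·0.05289/0.236 = 1189 < 2300, so the laminar assumption holds.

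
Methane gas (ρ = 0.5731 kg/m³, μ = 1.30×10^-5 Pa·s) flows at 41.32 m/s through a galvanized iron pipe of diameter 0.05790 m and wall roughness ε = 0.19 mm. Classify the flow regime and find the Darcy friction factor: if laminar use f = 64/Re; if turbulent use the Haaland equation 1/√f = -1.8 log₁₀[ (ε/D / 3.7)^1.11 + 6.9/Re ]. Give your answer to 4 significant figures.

Re = ρVD/μ = 0.5731·41.32·0.0579/1.3e-05 = 1.055e+05.
Re > 4000 → turbulent. ε/D = 0.00019/0.0579 = 0.00328; Haaland: 1/√f = -1.8 log₁₀[0.000409 + 6.54e-05] = 5.982, so f = 0.02794.

f ≈ 0.02794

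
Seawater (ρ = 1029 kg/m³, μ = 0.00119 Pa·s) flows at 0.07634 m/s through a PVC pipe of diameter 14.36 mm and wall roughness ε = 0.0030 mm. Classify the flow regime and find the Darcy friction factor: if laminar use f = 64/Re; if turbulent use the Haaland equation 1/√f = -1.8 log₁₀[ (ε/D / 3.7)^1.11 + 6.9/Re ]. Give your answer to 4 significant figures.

Re = ρVD/μ = 1029·0.07634·0.01436/0.00119 = 947.9.
Re < 2300 → laminar, so f = 64/Re = 0.06752 (roughness is irrelevant in laminar flow).

f ≈ 0.06752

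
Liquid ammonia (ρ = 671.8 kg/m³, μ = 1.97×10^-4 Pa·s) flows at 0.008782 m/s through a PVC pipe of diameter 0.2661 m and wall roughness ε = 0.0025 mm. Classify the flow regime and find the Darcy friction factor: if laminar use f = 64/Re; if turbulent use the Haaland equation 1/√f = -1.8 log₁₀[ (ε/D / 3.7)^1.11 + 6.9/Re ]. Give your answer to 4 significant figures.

Re = ρVD/μ = 671.8·0.008782·0.2661/0.000197 = 7969.
Re > 4000 → turbulent. ε/D = 2.5e-06/0.2661 = 9.39e-06; Haaland: 1/√f = -1.8 log₁₀[6.15e-07 + 0.000866] = 5.512, so f = 0.03291.

f ≈ 0.03291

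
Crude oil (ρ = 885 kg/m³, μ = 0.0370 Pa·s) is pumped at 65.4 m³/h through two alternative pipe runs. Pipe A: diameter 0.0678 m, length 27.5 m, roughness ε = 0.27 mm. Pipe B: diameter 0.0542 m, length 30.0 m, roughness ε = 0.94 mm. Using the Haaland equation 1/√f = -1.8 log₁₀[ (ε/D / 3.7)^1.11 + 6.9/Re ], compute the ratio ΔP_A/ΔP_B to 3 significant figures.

ΔP_A/ΔP_B ≈ 0.225

Pipe A: V = Q/A = 0.01817/0.00361 = 5.032 m/s; Re = 8160; ε/D = 0.00398; Haaland → f = 0.03751; ΔP_A = f(L/D)(ρV²/2) = 1.704e+05 Pa.
Pipe B: V = Q/A = 0.01817/0.002307 = 7.874 m/s; Re = 1.021e+04; ε/D = 0.0173; Haaland → f = 0.04999; ΔP_B = f(L/D)(ρV²/2) = 7.59e+05 Pa.
ΔP_A/ΔP_B = 1.704e+05/7.59e+05 = 0.225.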